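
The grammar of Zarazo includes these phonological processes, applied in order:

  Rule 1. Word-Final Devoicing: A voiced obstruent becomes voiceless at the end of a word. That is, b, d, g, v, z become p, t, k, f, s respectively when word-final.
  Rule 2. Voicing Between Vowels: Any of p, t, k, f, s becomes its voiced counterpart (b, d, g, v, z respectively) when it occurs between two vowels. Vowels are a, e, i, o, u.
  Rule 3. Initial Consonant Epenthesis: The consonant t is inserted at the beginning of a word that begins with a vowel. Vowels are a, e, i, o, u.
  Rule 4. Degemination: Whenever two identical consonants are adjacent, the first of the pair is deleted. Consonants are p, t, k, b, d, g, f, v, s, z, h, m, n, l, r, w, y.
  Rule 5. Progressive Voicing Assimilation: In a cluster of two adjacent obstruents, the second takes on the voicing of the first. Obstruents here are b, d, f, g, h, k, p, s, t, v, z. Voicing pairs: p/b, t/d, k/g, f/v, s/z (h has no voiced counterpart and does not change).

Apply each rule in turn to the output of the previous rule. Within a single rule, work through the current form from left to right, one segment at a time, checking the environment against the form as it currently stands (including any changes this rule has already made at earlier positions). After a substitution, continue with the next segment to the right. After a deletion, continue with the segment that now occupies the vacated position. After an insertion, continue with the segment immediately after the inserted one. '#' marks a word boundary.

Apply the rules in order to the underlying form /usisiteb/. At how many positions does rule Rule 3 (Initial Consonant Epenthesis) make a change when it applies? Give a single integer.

1

Rule 1 Word-Final Devoicing: [usisiteb] → [usisitep]
Rule 2 Voicing Between Vowels: [usisitep] → [uzizidep]
Rule 3 Initial Consonant Epenthesis: [uzizidep] → [tuzizidep]
Rule 4 Degemination: no change — [tuzizidep]
Rule 5 Progressive Voicing Assimilation: no change — [tuzizidep]
Rule Rule 3 changed 1 position(s).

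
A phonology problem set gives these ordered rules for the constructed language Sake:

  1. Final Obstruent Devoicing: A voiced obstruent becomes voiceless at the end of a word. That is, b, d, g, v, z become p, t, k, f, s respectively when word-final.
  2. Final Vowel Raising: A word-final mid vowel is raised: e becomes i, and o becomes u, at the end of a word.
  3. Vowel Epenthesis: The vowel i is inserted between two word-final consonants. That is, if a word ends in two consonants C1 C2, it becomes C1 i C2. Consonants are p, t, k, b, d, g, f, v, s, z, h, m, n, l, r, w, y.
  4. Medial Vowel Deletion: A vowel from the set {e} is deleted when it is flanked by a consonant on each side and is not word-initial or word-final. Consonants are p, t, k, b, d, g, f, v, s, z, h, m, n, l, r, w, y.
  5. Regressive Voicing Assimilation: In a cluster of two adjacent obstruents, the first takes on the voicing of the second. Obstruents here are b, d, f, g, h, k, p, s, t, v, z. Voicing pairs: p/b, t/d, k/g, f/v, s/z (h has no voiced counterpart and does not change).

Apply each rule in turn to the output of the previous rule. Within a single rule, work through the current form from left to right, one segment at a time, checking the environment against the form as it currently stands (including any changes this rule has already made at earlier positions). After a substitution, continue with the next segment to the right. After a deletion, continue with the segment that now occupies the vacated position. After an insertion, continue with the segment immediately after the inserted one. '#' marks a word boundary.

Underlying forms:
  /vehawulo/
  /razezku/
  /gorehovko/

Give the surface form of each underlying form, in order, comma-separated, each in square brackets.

/vehawulo/:
  1 Final Obstruent Devoicing: no change — [vehawulo]
  2 Final Vowel Raising: [vehawulo] → [vehawulu]
  3 Vowel Epenthesis: no change — [vehawulu]
  4 Medial Vowel Deletion: [vehawulu] → [vhawulu]
  5 Regressive Voicing Assimilation: [vhawulu] → [fhawulu]
/razezku/:
  1 Final Obstruent Devoicing: no change — [razezku]
  2 Final Vowel Raising: no change — [razezku]
  3 Vowel Epenthesis: no change — [razezku]
  4 Medial Vowel Deletion: [razezku] → [razzku]
  5 Regressive Voicing Assimilation: [razzku] → [razsku]
/gorehovko/:
  1 Final Obstruent Devoicing: no change — [gorehovko]
  2 Final Vowel Raising: [gorehovko] → [gorehovku]
  3 Vowel Epenthesis: no change — [gorehovku]
  4 Medial Vowel Deletion: [gorehovku] → [gorhovku]
  5 Regressive Voicing Assimilation: [gorhovku] → [gorhofku]

[fhawulu], [razsku], [gorhofku]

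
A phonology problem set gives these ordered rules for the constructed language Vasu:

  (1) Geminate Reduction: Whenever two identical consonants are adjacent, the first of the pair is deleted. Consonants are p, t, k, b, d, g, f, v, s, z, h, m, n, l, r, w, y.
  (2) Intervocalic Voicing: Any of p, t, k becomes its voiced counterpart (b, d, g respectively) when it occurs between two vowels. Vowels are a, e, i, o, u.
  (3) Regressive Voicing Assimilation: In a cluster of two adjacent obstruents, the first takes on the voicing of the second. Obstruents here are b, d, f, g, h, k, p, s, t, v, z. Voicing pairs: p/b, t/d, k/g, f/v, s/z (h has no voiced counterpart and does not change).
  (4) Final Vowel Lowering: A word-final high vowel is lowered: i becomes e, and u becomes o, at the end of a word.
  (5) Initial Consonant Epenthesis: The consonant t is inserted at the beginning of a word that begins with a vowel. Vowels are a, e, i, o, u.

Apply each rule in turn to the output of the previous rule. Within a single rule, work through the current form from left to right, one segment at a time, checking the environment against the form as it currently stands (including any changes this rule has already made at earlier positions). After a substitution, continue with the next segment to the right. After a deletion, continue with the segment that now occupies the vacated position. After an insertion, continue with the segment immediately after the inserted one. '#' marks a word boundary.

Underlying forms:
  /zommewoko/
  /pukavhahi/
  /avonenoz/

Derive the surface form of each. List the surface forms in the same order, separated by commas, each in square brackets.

[zomewogo], [pugafhahe], [tavonenoz]

/zommewoko/:
  (1) Geminate Reduction: [zommewoko] → [zomewoko]
  (2) Intervocalic Voicing: [zomewoko] → [zomewogo]
  (3) Regressive Voicing Assimilation: no change — [zomewogo]
  (4) Final Vowel Lowering: no change — [zomewogo]
  (5) Initial Consonant Epenthesis: no change — [zomewogo]
/pukavhahi/:
  (1) Geminate Reduction: no change — [pukavhahi]
  (2) Intervocalic Voicing: [pukavhahi] → [pugavhahi]
  (3) Regressive Voicing Assimilation: [pugavhahi] → [pugafhahi]
  (4) Final Vowel Lowering: [pugafhahi] → [pugafhahe]
  (5) Initial Consonant Epenthesis: no change — [pugafhahe]
/avonenoz/:
  (1) Geminate Reduction: no change — [avonenoz]
  (2) Intervocalic Voicing: no change — [avonenoz]
  (3) Regressive Voicing Assimilation: no change — [avonenoz]
  (4) Final Vowel Lowering: no change — [avonenoz]
  (5) Initial Consonant Epenthesis: [avonenoz] → [tavonenoz]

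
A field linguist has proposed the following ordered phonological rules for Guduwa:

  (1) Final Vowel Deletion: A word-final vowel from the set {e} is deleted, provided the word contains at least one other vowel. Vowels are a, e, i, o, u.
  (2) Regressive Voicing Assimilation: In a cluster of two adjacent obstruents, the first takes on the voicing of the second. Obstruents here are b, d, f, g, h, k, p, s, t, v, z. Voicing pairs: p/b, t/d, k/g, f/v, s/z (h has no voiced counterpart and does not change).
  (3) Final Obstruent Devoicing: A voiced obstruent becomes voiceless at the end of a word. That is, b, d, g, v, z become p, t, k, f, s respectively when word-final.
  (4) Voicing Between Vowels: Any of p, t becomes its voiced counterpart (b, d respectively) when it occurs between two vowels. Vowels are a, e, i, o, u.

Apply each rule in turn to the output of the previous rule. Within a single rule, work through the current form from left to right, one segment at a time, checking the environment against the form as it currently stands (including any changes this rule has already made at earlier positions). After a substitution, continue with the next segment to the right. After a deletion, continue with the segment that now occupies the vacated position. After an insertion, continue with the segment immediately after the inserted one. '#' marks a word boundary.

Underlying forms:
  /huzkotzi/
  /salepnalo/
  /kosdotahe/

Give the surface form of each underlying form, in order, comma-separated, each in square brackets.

/huzkotzi/:
  (1) Final Vowel Deletion: no change — [huzkotzi]
  (2) Regressive Voicing Assimilation: [huzkotzi] → [huskodzi]
  (3) Final Obstruent Devoicing: no change — [huskodzi]
  (4) Voicing Between Vowels: no change — [huskodzi]
/salepnalo/:
  (1) Final Vowel Deletion: no change — [salepnalo]
  (2) Regressive Voicing Assimilation: no change — [salepnalo]
  (3) Final Obstruent Devoicing: no change — [salepnalo]
  (4) Voicing Between Vowels: no change — [salepnalo]
/kosdotahe/:
  (1) Final Vowel Deletion: [kosdotahe] → [kosdotah]
  (2) Regressive Voicing Assimilation: [kosdotah] → [kozdotah]
  (3) Final Obstruent Devoicing: no change — [kozdotah]
  (4) Voicing Between Vowels: [kozdotah] → [kozdodah]

[huskodzi], [salepnalo], [kozdodah]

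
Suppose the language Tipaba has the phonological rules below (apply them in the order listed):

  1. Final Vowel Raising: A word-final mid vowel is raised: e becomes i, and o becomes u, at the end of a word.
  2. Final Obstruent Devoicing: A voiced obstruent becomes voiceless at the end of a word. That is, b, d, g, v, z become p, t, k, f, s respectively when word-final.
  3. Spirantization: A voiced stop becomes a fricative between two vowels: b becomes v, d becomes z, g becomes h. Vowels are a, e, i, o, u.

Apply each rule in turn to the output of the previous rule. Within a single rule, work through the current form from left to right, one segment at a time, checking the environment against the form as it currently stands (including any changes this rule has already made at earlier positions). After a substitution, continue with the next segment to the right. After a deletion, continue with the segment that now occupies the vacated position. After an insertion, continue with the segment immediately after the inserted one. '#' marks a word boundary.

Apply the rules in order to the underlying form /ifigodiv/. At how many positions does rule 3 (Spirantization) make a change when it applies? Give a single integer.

2

1 Final Vowel Raising: no change — [ifigodiv]
2 Final Obstruent Devoicing: [ifigodiv] → [ifigodif]
3 Spirantization: [ifigodif] → [ifihozif]
Rule 3 changed 2 position(s).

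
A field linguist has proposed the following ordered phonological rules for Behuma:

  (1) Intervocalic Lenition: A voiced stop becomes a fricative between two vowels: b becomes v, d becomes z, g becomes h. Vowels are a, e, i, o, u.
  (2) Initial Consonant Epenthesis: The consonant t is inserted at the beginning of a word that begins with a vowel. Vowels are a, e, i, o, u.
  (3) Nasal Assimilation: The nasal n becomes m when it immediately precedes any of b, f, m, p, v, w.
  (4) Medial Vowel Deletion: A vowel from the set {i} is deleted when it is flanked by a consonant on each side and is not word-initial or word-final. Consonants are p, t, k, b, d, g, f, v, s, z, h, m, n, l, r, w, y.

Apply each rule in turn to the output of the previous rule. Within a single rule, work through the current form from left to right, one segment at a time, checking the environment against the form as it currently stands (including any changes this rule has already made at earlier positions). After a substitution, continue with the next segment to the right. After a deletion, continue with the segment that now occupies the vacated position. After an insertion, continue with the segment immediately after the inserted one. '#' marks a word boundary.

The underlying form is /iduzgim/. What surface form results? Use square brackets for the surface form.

[tzuzgm]

(1) Intervocalic Lenition: [iduzgim] → [izuzgim]
(2) Initial Consonant Epenthesis: [izuzgim] → [tizuzgim]
(3) Nasal Assimilation: no change — [tizuzgim]
(4) Medial Vowel Deletion: [tizuzgim] → [tzuzgm]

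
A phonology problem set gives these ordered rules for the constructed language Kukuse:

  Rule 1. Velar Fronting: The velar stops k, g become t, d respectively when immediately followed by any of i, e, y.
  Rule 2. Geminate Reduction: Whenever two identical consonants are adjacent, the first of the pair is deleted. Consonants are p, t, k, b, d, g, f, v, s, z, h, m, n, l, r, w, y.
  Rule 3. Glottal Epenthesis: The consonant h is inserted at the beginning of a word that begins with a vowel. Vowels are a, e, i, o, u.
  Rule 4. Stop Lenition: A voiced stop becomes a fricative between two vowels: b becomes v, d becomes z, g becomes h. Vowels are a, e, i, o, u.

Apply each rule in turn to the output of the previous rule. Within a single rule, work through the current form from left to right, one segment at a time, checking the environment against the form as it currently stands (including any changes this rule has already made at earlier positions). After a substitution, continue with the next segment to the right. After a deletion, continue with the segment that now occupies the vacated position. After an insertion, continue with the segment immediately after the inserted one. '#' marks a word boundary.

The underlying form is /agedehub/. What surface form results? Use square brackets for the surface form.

[hazezehub]

Rule 1 Velar Fronting: [agedehub] → [adedehub]
Rule 2 Geminate Reduction: no change — [adedehub]
Rule 3 Glottal Epenthesis: [adedehub] → [hadedehub]
Rule 4 Stop Lenition: [hadedehub] → [hazezehub]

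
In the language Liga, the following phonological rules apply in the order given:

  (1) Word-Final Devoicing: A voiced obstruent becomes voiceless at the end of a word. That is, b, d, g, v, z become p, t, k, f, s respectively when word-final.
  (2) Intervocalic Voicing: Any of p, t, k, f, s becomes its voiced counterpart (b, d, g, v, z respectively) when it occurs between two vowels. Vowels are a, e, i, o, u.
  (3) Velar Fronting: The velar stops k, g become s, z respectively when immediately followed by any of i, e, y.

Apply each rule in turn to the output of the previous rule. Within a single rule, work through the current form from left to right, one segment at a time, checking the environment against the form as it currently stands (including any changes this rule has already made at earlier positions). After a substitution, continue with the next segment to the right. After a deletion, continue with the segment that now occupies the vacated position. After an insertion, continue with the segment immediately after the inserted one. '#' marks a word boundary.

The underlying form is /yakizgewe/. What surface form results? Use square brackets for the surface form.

[yazizzewe]

(1) Word-Final Devoicing: no change — [yakizgewe]
(2) Intervocalic Voicing: [yakizgewe] → [yagizgewe]
(3) Velar Fronting: [yagizgewe] → [yazizzewe]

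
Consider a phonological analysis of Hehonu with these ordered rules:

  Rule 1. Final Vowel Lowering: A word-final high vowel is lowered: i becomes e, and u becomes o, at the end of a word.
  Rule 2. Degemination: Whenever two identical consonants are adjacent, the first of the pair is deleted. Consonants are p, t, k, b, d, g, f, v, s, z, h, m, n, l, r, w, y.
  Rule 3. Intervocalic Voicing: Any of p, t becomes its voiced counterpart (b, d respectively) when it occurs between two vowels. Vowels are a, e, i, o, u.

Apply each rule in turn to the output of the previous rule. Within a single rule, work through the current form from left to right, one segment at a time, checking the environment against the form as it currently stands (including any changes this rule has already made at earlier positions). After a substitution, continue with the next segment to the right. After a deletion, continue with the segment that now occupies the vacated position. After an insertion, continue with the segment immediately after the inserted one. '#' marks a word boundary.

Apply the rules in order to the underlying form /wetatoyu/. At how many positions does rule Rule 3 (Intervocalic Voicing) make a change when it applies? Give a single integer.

Rule 1 Final Vowel Lowering: [wetatoyu] → [wetatoyo]
Rule 2 Degemination: no change — [wetatoyo]
Rule 3 Intervocalic Voicing: [wetatoyo] → [wedadoyo]
Rule Rule 3 changed 2 position(s).

2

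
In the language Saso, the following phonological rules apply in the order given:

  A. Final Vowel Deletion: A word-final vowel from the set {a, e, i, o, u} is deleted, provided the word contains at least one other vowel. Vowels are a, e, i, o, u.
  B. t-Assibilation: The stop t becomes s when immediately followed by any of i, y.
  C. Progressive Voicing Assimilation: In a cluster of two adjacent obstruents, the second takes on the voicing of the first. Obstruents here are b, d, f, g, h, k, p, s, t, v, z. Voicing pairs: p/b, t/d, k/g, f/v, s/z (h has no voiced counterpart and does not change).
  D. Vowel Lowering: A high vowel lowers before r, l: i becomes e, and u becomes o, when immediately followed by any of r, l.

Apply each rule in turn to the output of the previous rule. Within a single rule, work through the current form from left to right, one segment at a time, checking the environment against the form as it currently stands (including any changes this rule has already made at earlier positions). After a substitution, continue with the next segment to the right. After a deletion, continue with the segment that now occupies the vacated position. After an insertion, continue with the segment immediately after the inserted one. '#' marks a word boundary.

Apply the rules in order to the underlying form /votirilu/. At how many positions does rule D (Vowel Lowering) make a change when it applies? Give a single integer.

A Final Vowel Deletion: [votirilu] → [votiril]
B t-Assibilation: [votiril] → [vosiril]
C Progressive Voicing Assimilation: no change — [vosiril]
D Vowel Lowering: [vosiril] → [voserel]
Rule D changed 2 position(s).

2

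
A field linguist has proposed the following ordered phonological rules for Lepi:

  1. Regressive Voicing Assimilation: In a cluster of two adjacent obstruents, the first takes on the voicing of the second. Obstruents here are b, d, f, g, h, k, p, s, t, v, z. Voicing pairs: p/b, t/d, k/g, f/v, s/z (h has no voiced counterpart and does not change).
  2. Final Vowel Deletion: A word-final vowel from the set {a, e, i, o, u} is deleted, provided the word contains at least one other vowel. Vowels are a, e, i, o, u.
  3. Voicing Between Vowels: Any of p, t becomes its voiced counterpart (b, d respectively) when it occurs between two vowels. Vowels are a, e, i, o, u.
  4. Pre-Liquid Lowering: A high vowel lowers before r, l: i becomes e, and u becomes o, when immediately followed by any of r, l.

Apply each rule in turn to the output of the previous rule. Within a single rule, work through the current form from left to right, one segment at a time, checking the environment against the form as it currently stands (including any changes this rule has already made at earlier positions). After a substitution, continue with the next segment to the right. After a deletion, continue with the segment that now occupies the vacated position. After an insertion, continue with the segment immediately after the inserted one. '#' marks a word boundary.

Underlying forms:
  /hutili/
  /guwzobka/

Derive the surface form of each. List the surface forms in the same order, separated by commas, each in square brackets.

/hutili/:
  1 Regressive Voicing Assimilation: no change — [hutili]
  2 Final Vowel Deletion: [hutili] → [hutil]
  3 Voicing Between Vowels: [hutil] → [hudil]
  4 Pre-Liquid Lowering: [hudil] → [hudel]
/guwzobka/:
  1 Regressive Voicing Assimilation: [guwzobka] → [guwzopka]
  2 Final Vowel Deletion: [guwzopka] → [guwzopk]
  3 Voicing Between Vowels: no change — [guwzopk]
  4 Pre-Liquid Lowering: no change — [guwzopk]

[hudel], [guwzopk]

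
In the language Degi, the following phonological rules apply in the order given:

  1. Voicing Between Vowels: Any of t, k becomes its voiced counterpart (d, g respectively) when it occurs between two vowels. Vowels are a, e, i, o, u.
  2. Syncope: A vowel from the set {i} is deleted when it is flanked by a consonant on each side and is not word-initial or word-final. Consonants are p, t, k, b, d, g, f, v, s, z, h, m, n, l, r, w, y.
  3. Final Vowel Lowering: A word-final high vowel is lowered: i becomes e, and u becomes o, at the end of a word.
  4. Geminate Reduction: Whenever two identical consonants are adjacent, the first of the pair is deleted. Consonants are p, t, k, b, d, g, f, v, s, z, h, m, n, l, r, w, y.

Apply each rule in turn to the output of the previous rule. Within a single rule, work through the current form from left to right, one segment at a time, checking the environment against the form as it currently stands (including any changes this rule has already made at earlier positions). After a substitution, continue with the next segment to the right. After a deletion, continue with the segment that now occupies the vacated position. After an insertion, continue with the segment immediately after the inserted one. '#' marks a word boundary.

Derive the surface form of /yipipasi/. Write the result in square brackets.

1 Voicing Between Vowels: no change — [yipipasi]
2 Syncope: [yipipasi] → [yppasi]
3 Final Vowel Lowering: [yppasi] → [yppase]
4 Geminate Reduction: [yppase] → [ypase]

[ypase]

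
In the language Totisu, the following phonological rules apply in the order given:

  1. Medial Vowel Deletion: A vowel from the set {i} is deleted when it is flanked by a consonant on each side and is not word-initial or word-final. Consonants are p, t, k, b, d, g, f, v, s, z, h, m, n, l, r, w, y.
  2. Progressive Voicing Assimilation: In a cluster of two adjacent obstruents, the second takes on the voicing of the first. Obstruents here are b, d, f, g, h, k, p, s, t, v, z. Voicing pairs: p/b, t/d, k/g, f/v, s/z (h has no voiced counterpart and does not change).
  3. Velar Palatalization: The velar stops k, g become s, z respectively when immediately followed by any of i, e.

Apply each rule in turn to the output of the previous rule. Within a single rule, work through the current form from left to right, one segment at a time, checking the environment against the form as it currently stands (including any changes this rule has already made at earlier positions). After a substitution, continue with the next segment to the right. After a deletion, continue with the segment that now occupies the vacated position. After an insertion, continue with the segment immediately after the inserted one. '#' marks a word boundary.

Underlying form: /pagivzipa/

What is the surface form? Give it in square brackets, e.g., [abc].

1 Medial Vowel Deletion: [pagivzipa] → [pagvzpa]
2 Progressive Voicing Assimilation: [pagvzpa] → [pagvzba]
3 Velar Palatalization: no change — [pagvzba]

[pagvzba]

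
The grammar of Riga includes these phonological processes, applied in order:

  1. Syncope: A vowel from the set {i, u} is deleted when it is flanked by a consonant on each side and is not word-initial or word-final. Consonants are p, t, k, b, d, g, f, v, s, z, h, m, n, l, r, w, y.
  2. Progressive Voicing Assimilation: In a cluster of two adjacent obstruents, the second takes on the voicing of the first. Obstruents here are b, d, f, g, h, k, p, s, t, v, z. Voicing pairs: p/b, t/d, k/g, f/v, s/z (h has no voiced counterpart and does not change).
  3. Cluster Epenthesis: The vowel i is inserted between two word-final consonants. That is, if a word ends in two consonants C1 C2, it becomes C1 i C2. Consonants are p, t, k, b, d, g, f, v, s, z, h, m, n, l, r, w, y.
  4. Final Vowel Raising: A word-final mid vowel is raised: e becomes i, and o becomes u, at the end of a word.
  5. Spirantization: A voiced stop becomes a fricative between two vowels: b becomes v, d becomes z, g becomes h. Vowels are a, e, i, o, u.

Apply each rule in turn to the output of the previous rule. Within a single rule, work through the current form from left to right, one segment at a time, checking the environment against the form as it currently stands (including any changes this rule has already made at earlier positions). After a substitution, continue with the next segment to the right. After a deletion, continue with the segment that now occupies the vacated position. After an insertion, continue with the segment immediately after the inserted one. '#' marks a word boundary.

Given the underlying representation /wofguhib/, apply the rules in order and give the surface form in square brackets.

1 Syncope: [wofguhib] → [wofghb]
2 Progressive Voicing Assimilation: [wofghb] → [wofkhp]
3 Cluster Epenthesis: [wofkhp] → [wofkhip]
4 Final Vowel Raising: no change — [wofkhip]
5 Spirantization: no change — [wofkhip]

[wofkhip]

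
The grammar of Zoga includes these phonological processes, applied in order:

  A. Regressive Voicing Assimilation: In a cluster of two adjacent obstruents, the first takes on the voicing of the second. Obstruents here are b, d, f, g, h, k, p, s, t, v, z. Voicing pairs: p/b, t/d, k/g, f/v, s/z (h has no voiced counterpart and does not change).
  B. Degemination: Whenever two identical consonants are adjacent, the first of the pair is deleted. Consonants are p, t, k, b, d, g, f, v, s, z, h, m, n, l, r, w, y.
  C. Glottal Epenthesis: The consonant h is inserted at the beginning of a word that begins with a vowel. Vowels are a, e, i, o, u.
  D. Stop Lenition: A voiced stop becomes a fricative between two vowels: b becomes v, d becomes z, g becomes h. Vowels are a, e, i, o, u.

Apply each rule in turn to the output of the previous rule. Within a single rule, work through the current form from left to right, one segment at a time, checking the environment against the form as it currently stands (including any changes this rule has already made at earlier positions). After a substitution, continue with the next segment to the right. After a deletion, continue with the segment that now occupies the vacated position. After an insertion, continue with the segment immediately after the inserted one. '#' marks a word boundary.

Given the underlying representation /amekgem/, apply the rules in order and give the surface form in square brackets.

A Regressive Voicing Assimilation: [amekgem] → [ameggem]
B Degemination: [ameggem] → [amegem]
C Glottal Epenthesis: [amegem] → [hamegem]
D Stop Lenition: [hamegem] → [hamehem]

[hamehem]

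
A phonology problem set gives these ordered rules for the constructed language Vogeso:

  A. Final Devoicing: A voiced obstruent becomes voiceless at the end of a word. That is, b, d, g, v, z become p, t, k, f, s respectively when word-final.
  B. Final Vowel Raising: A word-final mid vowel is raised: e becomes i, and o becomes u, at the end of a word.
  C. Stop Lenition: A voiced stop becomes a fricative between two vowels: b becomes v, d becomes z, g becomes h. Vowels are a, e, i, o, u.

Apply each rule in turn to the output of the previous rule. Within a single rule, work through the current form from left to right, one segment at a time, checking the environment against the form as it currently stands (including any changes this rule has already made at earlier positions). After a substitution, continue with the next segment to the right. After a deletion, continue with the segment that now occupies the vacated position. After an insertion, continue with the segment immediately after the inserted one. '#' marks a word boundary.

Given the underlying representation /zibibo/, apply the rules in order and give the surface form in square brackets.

A Final Devoicing: no change — [zibibo]
B Final Vowel Raising: [zibibo] → [zibibu]
C Stop Lenition: [zibibu] → [zivivu]

[zivivu]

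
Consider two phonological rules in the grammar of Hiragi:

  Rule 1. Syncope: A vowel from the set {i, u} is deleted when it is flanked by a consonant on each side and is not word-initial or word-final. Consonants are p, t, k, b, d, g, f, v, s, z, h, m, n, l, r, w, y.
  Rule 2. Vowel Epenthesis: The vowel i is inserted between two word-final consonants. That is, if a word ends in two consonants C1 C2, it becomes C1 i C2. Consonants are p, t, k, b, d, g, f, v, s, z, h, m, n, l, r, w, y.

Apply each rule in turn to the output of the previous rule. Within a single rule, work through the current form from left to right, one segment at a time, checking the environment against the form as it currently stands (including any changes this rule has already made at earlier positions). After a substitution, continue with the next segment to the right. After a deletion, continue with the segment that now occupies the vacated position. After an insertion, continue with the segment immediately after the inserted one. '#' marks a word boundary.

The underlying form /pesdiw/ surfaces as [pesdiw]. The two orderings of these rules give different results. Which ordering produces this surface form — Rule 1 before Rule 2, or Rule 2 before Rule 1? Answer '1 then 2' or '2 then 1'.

Order 1 then 2:
  1 Syncope: [pesdiw] → [pesdw]
  2 Vowel Epenthesis: [pesdw] → [pesdiw]
  result: [pesdiw]
Order 2 then 1:
  2 Vowel Epenthesis: no change — [pesdiw]
  1 Syncope: [pesdiw] → [pesdw]
  result: [pesdw]

1 then 2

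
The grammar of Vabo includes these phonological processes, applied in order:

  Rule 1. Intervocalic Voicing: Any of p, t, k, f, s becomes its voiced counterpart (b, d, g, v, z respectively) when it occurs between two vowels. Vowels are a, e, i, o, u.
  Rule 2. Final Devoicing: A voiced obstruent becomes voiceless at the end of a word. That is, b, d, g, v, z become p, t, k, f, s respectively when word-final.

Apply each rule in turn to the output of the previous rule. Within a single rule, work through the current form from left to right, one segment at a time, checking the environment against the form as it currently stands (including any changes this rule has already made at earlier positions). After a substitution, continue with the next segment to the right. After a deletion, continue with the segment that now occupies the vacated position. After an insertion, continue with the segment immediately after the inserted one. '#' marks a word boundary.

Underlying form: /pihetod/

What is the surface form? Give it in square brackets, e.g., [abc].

Rule 1 Intervocalic Voicing: [pihetod] → [pihedod]
Rule 2 Final Devoicing: [pihedod] → [pihedot]

[pihedot]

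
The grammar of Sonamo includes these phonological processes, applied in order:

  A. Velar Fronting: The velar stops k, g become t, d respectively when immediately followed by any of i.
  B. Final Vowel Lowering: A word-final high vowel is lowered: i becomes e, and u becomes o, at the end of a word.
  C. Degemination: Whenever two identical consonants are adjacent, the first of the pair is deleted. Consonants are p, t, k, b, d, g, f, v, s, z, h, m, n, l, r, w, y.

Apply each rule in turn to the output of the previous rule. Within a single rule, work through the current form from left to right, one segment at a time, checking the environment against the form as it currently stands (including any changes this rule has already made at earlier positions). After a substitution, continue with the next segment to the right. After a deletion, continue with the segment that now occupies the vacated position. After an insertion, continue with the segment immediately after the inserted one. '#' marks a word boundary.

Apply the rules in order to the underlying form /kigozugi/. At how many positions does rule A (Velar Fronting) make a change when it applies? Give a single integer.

2

A Velar Fronting: [kigozugi] → [tigozudi]
B Final Vowel Lowering: [tigozudi] → [tigozude]
C Degemination: no change — [tigozude]
Rule A changed 2 position(s).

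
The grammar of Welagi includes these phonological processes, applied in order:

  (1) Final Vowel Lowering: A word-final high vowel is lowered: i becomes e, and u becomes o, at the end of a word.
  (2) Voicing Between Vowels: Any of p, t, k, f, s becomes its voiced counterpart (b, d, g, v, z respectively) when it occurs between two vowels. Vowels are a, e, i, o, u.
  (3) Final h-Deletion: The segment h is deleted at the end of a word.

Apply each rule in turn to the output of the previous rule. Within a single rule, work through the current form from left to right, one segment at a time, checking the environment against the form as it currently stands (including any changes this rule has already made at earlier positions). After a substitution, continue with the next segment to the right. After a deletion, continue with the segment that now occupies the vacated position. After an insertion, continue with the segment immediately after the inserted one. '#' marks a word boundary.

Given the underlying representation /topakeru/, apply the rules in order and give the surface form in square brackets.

(1) Final Vowel Lowering: [topakeru] → [topakero]
(2) Voicing Between Vowels: [topakero] → [tobagero]
(3) Final h-Deletion: no change — [tobagero]

[tobagero]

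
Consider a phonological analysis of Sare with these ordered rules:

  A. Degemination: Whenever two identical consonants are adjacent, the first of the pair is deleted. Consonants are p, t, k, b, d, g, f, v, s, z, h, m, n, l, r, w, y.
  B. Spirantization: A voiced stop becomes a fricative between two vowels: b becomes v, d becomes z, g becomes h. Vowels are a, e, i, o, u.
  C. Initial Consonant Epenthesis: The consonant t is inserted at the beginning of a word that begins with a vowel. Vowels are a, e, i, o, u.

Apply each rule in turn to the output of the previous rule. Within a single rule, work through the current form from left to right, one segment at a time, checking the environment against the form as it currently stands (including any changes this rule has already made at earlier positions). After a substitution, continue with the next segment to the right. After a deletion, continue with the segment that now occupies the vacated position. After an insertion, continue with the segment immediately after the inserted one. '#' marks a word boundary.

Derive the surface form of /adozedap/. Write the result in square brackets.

[tazozezap]

A Degemination: no change — [adozedap]
B Spirantization: [adozedap] → [azozezap]
C Initial Consonant Epenthesis: [azozezap] → [tazozezap]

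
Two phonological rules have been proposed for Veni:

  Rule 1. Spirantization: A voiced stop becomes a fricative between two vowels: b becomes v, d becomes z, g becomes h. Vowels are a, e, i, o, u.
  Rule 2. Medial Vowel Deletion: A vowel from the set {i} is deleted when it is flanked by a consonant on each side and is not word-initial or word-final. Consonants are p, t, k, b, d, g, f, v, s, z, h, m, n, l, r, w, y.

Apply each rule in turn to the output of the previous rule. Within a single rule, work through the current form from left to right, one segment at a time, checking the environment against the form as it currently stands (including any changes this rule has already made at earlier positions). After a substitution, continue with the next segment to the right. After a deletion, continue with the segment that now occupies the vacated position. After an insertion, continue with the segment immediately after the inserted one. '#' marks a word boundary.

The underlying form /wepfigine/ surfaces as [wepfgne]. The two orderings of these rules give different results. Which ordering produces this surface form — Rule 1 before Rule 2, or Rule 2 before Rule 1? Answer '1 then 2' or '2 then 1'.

Order 1 then 2:
  1 Spirantization: [wepfigine] → [wepfihine]
  2 Medial Vowel Deletion: [wepfihine] → [wepfhne]
  result: [wepfhne]
Order 2 then 1:
  2 Medial Vowel Deletion: [wepfigine] → [wepfgne]
  1 Spirantization: no change — [wepfgne]
  result: [wepfgne]

2 then 1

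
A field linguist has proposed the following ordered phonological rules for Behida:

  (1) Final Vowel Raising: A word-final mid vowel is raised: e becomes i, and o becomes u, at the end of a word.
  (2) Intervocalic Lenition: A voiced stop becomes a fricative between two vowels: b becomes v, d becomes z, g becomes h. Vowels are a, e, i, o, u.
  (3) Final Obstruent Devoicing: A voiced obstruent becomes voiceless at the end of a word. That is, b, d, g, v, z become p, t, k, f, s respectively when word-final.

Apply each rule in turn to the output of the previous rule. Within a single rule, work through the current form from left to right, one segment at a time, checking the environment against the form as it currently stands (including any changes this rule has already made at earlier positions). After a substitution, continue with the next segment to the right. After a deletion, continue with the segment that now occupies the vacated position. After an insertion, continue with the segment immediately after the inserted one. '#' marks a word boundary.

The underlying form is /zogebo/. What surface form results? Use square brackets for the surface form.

[zohevu]

(1) Final Vowel Raising: [zogebo] → [zogebu]
(2) Intervocalic Lenition: [zogebu] → [zohevu]
(3) Final Obstruent Devoicing: no change — [zohevu]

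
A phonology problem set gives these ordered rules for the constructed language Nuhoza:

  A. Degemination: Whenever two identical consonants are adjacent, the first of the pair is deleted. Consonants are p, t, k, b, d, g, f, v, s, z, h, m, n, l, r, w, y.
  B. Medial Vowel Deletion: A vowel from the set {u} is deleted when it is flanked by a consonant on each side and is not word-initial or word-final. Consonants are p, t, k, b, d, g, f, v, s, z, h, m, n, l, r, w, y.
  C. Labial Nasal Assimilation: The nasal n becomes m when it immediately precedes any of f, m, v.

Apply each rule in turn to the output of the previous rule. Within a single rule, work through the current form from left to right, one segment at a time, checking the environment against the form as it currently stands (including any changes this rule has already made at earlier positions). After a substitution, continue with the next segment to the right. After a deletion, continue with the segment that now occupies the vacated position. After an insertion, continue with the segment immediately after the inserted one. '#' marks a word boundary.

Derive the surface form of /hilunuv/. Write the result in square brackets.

A Degemination: no change — [hilunuv]
B Medial Vowel Deletion: [hilunuv] → [hilnv]
C Labial Nasal Assimilation: [hilnv] → [hilmv]

[hilmv]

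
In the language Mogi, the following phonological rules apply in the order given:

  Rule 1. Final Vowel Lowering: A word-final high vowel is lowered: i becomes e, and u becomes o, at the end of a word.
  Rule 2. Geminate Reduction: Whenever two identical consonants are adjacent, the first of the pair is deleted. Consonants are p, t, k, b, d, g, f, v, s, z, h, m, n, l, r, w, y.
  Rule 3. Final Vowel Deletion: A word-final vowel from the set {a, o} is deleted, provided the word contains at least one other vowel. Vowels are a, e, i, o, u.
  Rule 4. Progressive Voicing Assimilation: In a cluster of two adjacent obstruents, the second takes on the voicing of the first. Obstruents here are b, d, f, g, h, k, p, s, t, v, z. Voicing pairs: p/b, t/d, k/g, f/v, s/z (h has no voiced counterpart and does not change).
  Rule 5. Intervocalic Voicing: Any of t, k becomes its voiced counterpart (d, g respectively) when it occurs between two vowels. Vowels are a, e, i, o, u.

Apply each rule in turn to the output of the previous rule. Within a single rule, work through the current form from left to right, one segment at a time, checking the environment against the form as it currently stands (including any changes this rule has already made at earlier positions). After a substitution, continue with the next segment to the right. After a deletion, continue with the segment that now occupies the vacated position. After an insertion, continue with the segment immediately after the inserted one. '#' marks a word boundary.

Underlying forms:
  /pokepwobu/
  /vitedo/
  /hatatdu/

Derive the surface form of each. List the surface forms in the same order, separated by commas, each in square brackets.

[pogepwob], [vided], [hadatt]

/pokepwobu/:
  Rule 1 Final Vowel Lowering: [pokepwobu] → [pokepwobo]
  Rule 2 Geminate Reduction: no change — [pokepwobo]
  Rule 3 Final Vowel Deletion: [pokepwobo] → [pokepwob]
  Rule 4 Progressive Voicing Assimilation: no change — [pokepwob]
  Rule 5 Intervocalic Voicing: [pokepwob] → [pogepwob]
/vitedo/:
  Rule 1 Final Vowel Lowering: no change — [vitedo]
  Rule 2 Geminate Reduction: no change — [vitedo]
  Rule 3 Final Vowel Deletion: [vitedo] → [vited]
  Rule 4 Progressive Voicing Assimilation: no change — [vited]
  Rule 5 Intervocalic Voicing: [vited] → [vided]
/hatatdu/:
  Rule 1 Final Vowel Lowering: [hatatdu] → [hatatdo]
  Rule 2 Geminate Reduction: no change — [hatatdo]
  Rule 3 Final Vowel Deletion: [hatatdo] → [hatatd]
  Rule 4 Progressive Voicing Assimilation: [hatatd] → [hatatt]
  Rule 5 Intervocalic Voicing: [hatatt] → [hadatt]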